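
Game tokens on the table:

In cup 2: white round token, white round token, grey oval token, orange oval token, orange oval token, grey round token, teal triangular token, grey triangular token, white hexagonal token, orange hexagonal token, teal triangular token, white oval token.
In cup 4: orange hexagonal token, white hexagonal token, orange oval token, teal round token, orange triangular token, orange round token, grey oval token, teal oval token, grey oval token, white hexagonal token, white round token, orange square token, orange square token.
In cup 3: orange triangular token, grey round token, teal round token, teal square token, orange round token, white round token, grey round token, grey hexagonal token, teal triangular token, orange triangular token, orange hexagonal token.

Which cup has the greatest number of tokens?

Counts by cup: cup 4→13, cup 2→12, cup 3→11.
The maximum is 13, held uniquely by cup 4.

cup 4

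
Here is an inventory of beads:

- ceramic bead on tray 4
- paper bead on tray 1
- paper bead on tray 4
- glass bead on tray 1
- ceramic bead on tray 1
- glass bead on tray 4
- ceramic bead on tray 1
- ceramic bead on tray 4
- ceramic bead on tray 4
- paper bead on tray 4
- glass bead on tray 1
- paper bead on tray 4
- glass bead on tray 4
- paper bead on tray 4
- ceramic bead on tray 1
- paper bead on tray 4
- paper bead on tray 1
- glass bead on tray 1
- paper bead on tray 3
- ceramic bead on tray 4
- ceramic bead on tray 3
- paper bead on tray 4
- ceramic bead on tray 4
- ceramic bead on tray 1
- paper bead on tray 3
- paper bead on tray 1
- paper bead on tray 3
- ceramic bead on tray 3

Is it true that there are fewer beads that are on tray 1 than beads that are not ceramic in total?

True

beads on tray 1: 10.
beads that are not ceramic: 17.
The claim requires 10 < 17, which holds.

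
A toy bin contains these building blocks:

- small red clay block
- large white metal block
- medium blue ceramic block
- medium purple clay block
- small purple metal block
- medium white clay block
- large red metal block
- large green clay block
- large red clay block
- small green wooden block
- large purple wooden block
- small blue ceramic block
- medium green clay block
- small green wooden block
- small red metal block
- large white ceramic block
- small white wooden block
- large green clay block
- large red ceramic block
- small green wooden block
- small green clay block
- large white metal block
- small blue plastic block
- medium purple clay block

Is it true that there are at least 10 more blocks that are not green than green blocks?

True

blocks that are not green: 17.
green blocks: 7.
The claim requires 17 − 7 = 10 ≥ 10, which holds.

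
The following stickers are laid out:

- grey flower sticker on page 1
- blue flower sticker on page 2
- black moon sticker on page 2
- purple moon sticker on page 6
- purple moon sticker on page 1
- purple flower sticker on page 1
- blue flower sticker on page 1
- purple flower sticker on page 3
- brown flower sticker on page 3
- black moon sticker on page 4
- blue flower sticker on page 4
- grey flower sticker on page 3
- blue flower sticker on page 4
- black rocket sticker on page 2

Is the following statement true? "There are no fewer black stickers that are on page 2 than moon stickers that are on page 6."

black stickers on page 2: 2.
moon stickers on page 6: 1.
The claim requires 2 ≥ 1, which holds.

True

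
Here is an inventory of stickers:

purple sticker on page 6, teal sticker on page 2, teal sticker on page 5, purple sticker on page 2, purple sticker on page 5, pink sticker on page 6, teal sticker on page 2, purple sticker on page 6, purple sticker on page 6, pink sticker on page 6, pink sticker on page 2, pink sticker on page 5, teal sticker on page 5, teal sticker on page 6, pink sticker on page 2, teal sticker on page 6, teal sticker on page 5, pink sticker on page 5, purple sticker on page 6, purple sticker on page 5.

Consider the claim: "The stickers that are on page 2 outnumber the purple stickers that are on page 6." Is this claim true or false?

True

There are 5 stickers on page 2.
There are 4 purple stickers on page 6.
The claim requires 5 > 4, which holds.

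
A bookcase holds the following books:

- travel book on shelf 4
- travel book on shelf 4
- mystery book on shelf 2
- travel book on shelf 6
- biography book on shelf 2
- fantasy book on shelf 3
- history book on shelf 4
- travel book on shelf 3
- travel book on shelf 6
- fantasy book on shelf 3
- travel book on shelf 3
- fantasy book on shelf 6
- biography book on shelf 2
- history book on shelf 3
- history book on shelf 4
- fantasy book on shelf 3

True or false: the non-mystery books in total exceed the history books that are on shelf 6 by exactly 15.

True

There are 15 non-mystery books.
There are 0 history books on shelf 6.
The claim requires 15 − 0 (= 15) to equal 15, which holds.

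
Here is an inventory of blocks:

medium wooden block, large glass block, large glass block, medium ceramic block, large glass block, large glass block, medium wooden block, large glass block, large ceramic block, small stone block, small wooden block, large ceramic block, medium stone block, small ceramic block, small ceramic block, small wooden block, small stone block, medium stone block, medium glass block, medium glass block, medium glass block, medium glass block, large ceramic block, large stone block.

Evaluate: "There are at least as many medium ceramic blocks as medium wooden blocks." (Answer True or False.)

There is 1 medium ceramic block.
There are 2 medium wooden blocks.
The claim requires 1 ≥ 2, which does not hold.

False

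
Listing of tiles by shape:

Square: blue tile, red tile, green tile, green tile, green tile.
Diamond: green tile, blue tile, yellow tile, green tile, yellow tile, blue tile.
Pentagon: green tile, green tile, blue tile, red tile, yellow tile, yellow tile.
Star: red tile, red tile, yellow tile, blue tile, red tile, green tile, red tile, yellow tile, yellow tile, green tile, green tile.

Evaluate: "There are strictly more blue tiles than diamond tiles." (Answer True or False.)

False

There are 5 blue tiles.
There are 6 diamond tiles.
The claim requires 5 > 6, which does not hold.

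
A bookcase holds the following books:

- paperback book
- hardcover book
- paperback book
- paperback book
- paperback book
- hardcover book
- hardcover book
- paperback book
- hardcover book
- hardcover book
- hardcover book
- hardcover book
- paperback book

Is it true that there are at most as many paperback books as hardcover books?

True

There are 6 paperback books.
There are 7 hardcover books.
The claim requires 6 ≤ 7, which holds.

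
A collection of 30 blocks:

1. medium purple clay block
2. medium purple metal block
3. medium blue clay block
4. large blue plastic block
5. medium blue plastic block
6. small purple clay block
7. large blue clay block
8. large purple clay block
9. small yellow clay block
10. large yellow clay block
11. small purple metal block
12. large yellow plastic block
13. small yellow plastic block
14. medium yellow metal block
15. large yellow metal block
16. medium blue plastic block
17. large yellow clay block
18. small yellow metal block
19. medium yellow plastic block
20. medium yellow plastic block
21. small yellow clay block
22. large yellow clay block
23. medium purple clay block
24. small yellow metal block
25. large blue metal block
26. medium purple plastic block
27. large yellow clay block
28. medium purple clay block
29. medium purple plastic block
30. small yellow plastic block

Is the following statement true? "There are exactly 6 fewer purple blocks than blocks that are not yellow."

True

There are 9 purple blocks.
There are 15 blocks that are not yellow.
The claim requires 15 − 9 (= 6) to equal 6, which holds.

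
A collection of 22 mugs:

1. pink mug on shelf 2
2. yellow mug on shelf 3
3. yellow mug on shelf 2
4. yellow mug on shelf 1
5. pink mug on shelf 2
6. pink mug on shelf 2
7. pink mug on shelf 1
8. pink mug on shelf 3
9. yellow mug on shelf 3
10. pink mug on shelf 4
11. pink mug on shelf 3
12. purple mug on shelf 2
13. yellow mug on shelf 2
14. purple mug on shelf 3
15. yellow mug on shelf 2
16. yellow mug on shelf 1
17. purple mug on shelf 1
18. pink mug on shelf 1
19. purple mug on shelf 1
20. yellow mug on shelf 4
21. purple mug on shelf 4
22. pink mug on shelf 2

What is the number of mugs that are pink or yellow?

pink: 9; yellow: 8; together 9 + 8 = 17.

17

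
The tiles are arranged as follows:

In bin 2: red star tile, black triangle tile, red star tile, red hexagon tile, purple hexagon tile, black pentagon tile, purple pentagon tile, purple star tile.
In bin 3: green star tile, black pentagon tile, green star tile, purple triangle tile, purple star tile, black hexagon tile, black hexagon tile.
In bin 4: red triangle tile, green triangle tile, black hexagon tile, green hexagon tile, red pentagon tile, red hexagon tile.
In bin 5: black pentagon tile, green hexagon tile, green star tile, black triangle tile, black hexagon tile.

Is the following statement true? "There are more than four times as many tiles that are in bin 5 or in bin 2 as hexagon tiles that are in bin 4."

True

tiles in bin 5 or in bin 2: 13.
hexagon tiles in bin 4: 3.
The claim requires 13 > 4 × 3 = 12, which holds.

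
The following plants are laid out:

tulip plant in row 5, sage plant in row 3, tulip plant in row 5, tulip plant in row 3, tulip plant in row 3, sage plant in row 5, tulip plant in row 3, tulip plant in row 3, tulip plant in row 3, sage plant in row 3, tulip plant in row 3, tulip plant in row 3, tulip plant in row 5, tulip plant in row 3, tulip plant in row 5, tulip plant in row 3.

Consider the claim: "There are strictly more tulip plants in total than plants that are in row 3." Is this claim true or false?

There are 13 tulip plants.
There are 11 plants in row 3.
The claim requires 13 > 11, which holds.

True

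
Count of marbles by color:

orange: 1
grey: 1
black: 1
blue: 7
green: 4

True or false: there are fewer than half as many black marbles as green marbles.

There is 1 black marble.
There are 4 green marbles.
The claim requires 2 × 1 = 2 < 4, which holds.

True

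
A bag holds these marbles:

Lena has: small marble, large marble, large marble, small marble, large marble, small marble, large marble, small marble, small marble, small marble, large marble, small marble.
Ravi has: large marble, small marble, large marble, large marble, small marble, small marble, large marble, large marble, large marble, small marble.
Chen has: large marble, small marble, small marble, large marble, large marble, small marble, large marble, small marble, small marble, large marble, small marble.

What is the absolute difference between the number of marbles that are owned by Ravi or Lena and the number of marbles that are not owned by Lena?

marbles owned by Ravi or Lena: 22. marbles that are not owned by Lena: 21.
|22 − 21| = 22 − 21 = 1.

1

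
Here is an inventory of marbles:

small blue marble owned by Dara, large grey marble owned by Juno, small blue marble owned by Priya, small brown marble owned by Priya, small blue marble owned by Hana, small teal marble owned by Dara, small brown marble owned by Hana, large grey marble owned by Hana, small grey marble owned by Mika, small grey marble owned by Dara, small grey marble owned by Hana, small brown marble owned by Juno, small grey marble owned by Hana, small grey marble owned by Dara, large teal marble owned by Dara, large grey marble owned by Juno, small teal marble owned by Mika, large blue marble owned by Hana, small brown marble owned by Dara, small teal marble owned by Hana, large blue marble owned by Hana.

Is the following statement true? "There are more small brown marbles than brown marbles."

small brown marbles: 4.
brown marbles: 4.
The claim requires 4 > 4, which does not hold.

False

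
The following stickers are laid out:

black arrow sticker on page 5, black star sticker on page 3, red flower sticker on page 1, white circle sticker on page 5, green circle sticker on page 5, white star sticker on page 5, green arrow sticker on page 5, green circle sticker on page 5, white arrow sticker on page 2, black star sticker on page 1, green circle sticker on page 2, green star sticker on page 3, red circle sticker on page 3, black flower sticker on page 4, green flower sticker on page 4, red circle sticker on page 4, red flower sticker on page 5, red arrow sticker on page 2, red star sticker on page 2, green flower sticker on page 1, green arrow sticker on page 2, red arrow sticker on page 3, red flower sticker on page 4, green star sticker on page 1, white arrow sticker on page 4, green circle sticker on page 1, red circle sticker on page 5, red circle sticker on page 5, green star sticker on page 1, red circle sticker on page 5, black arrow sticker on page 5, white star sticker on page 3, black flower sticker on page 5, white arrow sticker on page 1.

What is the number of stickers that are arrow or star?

17

arrow: 9; star: 8; together 9 + 8 = 17.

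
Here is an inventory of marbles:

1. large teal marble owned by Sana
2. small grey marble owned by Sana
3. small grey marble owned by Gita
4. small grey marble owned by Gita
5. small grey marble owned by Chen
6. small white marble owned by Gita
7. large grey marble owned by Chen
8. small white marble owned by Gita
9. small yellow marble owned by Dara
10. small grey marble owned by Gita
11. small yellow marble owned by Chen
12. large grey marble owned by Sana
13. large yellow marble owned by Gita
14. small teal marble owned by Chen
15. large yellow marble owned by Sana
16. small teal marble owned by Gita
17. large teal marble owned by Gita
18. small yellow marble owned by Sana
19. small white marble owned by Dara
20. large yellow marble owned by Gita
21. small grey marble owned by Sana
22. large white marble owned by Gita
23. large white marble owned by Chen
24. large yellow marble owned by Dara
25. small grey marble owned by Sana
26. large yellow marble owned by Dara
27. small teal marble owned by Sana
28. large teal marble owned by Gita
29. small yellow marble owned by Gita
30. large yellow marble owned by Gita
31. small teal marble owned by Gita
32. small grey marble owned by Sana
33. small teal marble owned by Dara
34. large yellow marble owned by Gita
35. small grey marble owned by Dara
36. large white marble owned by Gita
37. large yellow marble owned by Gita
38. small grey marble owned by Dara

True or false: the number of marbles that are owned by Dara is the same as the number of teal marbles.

marbles owned by Dara: 7.
teal marbles: 8.
The claim requires 7 = 8, which does not hold.

False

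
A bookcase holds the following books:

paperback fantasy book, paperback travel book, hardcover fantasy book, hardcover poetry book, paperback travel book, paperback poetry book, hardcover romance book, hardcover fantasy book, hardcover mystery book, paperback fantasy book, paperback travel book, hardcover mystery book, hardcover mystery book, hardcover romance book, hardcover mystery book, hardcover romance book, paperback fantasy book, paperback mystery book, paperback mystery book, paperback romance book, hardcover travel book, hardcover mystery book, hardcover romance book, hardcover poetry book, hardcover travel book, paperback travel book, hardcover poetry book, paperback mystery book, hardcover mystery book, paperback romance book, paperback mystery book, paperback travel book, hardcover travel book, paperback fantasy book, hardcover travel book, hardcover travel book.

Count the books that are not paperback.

20

Total books: 36; with the excluded value: 16; remaining 36 − 16 = 20.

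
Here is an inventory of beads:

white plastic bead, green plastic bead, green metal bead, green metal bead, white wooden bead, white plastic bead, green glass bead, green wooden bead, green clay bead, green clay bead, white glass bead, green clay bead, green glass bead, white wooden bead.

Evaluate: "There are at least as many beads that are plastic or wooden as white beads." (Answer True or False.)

True

beads that are plastic or wooden: 6.
white beads: 5.
The claim requires 6 ≥ 5, which holds.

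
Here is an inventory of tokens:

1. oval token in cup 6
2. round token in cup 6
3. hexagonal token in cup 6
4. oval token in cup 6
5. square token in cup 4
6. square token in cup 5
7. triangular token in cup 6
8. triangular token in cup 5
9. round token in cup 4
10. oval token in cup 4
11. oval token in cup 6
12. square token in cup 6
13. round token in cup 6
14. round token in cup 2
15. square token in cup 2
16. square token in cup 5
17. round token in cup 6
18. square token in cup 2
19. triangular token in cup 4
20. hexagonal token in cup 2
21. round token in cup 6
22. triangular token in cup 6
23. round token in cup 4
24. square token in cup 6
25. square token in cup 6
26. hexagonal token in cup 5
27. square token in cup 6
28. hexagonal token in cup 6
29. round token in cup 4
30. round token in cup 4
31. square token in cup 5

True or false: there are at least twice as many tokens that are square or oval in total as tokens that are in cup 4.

True

There are 14 tokens that are square or oval.
There are 7 tokens in cup 4.
The claim requires 14 ≥ 2 × 7 = 14, which holds.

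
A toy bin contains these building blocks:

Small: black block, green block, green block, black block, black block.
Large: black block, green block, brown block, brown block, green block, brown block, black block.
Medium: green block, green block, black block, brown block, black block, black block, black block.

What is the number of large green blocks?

2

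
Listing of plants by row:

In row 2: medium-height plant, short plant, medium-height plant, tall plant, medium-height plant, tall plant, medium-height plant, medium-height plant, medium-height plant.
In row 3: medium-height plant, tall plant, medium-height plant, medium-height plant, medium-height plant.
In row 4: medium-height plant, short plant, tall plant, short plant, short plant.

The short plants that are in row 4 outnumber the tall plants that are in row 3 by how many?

short plants in row 4: 3.
tall plants in row 3: 1.
3 − 1 = 2.

2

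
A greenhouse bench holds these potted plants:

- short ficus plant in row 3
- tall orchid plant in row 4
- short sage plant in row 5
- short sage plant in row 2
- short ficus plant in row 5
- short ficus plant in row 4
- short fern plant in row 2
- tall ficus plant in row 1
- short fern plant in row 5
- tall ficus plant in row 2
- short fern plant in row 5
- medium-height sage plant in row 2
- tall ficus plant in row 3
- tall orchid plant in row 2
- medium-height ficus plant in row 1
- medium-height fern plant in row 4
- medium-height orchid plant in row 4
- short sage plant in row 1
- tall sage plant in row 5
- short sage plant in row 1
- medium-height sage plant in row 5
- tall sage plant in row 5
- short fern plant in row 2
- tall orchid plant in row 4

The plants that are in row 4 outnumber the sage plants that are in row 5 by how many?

1

plants in row 4: 5.
sage plants in row 5: 4.
5 − 4 = 1.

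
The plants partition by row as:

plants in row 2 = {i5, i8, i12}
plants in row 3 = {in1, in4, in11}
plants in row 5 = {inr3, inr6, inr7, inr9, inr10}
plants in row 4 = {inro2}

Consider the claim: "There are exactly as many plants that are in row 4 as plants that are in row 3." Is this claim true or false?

False

plants in row 4: 1.
plants in row 3: 3.
The claim requires 1 = 3, which does not hold.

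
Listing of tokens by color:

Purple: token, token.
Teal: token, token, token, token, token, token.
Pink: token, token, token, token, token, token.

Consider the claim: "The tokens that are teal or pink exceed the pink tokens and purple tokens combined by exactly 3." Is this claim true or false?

tokens that are teal or pink: 12.
pink tokens: 6; purple tokens: 2; combined: 6 + 2 = 8.
The claim requires 12 − 8 (= 4) to equal 3, which does not hold.

False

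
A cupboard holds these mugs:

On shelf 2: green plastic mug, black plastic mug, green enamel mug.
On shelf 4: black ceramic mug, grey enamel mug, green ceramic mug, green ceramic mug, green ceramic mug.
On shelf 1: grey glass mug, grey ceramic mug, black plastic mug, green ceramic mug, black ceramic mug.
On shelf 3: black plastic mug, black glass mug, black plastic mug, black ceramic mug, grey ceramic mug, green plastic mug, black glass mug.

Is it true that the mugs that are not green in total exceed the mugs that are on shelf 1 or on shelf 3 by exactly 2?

There are 13 mugs that are not green.
There are 12 mugs on shelf 1 or on shelf 3.
The claim requires 13 − 12 (= 1) to equal 2, which does not hold.

False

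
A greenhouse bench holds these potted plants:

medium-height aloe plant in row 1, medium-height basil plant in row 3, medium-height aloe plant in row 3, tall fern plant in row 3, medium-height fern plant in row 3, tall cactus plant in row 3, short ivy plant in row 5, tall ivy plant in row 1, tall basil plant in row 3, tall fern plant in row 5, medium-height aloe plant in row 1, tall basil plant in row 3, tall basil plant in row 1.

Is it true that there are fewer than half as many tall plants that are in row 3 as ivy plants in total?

False

|tall plants in row 3| = 4.
|ivy plants| = 2.
The claim requires 2 × 4 = 8 < 2, which does not hold.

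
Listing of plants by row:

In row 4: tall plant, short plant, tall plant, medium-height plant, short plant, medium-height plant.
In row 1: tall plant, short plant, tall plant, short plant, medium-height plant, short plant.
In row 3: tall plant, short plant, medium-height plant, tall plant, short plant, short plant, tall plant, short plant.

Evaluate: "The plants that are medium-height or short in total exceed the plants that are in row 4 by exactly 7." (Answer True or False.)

There are 13 plants that are medium-height or short.
There are 6 plants in row 4.
The claim requires 13 − 6 (= 7) to equal 7, which holds.

True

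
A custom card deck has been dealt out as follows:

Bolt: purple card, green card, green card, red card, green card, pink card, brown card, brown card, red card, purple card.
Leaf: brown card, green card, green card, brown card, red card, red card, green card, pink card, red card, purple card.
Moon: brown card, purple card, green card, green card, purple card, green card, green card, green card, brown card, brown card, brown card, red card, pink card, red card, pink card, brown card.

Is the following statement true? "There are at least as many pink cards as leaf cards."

|pink cards| = 4.
|leaf cards| = 10.
The claim requires 4 ≥ 10, which does not hold.

False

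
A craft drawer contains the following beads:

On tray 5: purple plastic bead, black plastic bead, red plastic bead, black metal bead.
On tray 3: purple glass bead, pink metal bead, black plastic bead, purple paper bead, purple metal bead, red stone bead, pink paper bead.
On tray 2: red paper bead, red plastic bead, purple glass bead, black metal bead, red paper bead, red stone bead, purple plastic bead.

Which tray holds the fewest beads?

tray 5

Counts by tray: tray 2→7, tray 3→7, tray 5→4.
The minimum is 4, held uniquely by tray 5.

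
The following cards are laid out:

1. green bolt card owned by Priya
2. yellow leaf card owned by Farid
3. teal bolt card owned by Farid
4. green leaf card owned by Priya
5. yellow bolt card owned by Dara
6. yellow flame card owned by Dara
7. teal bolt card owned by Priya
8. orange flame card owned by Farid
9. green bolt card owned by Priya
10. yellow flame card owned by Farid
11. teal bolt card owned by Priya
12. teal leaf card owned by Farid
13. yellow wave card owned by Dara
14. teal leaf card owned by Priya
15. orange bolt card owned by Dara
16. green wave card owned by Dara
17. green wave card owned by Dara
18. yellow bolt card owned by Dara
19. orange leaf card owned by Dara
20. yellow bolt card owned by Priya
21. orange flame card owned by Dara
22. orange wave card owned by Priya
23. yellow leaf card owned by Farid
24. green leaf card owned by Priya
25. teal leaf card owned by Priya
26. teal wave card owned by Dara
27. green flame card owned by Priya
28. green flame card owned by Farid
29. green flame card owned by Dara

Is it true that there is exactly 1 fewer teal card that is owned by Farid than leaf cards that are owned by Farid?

True

Count of teal cards owned by Farid: 2.
Count of leaf cards owned by Farid: 3.
The claim requires 3 − 2 (= 1) to equal 1, which holds.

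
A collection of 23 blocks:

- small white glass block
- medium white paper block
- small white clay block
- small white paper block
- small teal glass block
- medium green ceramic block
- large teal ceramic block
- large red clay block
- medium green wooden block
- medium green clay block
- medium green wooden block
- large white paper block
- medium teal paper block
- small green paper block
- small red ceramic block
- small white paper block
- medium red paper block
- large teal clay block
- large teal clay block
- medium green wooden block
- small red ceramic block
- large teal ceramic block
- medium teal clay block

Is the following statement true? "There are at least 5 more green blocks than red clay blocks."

|green blocks| = 6.
|red clay blocks| = 1.
The claim requires 6 − 1 = 5 ≥ 5, which holds.

True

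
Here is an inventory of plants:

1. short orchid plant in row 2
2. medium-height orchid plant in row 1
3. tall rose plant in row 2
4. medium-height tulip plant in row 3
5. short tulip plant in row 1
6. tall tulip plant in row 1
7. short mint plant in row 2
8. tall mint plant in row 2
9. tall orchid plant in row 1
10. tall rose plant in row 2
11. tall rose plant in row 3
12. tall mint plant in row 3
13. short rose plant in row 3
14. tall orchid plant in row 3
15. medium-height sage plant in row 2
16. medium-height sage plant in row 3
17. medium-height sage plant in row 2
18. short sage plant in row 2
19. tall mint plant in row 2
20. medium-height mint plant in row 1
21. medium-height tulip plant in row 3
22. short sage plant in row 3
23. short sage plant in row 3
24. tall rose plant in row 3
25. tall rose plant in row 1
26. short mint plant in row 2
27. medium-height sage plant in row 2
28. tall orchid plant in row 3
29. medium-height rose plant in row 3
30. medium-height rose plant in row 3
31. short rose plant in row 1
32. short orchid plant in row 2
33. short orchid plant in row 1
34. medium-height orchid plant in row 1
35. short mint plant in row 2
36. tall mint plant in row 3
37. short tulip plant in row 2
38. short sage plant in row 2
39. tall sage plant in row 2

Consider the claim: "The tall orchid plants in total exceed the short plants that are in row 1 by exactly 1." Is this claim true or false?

tall orchid plants: 3.
short plants in row 1: 3.
The claim requires 3 − 3 (= 0) to equal 1, which does not hold.

False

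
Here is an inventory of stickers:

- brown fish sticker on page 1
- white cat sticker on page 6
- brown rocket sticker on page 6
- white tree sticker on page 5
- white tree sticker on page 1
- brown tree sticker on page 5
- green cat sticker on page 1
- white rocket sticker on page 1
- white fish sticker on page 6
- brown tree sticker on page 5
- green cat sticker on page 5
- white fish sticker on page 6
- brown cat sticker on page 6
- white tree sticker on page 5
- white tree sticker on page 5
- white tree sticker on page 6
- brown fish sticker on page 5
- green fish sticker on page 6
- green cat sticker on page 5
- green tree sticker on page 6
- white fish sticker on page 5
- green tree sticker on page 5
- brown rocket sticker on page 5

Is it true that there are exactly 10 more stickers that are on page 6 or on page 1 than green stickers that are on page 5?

|stickers on page 6 or on page 1| = 12.
|green stickers on page 5| = 3.
The claim requires 12 − 3 (= 9) to equal 10, which does not hold.

False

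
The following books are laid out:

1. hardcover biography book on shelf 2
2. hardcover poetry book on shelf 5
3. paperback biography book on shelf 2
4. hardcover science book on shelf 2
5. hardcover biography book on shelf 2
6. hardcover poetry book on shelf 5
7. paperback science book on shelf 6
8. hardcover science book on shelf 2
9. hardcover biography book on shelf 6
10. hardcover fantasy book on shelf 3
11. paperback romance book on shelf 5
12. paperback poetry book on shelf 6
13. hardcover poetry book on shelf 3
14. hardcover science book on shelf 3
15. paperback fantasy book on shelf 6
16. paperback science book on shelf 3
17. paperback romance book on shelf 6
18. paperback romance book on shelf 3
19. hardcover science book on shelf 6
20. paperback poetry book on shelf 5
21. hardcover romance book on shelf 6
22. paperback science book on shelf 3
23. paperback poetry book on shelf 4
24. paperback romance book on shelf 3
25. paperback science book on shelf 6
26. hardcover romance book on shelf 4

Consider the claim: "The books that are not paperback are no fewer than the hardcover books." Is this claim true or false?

True

books that are not paperback: 13.
hardcover books: 13.
The claim requires 13 ≥ 13, which holds.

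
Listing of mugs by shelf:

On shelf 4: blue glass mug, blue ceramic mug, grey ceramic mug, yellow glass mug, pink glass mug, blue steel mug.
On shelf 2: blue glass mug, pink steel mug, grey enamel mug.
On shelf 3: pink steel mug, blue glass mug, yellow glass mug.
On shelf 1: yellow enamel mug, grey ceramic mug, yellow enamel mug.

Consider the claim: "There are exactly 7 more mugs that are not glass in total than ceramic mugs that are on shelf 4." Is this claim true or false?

True

mugs that are not glass: 9.
ceramic mugs on shelf 4: 2.
The claim requires 9 − 2 (= 7) to equal 7, which holds.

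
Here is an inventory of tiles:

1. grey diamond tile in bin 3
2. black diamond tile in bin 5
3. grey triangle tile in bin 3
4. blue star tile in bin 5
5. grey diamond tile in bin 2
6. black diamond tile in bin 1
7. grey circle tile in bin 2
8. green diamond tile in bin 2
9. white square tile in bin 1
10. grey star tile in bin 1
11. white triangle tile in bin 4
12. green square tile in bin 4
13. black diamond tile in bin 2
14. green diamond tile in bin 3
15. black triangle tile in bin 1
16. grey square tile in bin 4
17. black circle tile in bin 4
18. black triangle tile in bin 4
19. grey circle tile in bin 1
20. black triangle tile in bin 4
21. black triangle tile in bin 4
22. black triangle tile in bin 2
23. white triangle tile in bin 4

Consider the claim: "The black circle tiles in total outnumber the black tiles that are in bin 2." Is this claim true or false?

False

black circle tiles: 1.
black tiles in bin 2: 2.
The claim requires 1 > 2, which does not hold.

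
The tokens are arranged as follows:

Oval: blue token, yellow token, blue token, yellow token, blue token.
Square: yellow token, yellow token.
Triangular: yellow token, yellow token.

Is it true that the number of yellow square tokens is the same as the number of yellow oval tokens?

There are 2 yellow square tokens.
There are 2 yellow oval tokens.
The claim requires 2 = 2, which holds.

True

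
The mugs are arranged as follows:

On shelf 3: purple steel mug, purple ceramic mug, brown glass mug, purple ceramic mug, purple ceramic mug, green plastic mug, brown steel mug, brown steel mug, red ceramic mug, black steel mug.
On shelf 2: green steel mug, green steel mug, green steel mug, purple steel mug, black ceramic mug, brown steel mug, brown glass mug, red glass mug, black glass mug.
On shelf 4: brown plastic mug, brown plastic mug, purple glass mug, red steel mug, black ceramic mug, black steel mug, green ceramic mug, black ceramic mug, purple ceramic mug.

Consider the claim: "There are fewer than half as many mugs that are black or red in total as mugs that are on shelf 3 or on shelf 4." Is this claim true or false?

|mugs that are black or red| = 9.
|mugs on shelf 3 or on shelf 4| = 19.
The claim requires 2 × 9 = 18 < 19, which holds.

True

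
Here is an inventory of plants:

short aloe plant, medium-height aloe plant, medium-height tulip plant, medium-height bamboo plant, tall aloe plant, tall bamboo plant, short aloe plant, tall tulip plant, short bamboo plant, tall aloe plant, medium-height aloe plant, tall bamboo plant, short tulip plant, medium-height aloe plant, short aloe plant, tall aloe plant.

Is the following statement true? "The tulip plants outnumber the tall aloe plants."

There are 3 tulip plants.
There are 3 tall aloe plants.
The claim requires 3 > 3, which does not hold.

False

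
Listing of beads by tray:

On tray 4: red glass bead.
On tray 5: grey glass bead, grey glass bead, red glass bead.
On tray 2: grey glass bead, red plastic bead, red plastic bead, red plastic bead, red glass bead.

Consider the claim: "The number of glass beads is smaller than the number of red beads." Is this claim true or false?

|glass beads| = 6.
|red beads| = 6.
The claim requires 6 < 6, which does not hold.

False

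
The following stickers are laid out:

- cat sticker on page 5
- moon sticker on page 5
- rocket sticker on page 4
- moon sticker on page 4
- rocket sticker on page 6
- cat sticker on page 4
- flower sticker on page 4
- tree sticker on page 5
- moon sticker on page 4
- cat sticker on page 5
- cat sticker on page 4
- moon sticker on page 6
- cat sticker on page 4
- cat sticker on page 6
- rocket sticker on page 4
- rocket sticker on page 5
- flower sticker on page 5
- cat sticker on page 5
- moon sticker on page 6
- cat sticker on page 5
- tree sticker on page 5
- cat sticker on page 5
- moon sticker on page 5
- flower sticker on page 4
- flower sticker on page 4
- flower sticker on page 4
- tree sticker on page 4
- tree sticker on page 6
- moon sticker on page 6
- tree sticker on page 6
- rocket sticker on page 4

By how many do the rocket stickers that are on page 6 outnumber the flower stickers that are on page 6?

1

rocket stickers on page 6: 1.
flower stickers on page 6: 0.
1 − 0 = 1.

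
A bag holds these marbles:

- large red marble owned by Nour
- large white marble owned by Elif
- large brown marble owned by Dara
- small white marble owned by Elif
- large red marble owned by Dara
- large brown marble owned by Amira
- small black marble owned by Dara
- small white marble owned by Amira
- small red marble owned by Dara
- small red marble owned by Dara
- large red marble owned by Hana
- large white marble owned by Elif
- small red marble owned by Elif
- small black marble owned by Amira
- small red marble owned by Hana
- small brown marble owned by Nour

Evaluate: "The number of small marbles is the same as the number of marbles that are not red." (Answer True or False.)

True

|small marbles| = 9.
|marbles that are not red| = 9.
The claim requires 9 = 9, which holds.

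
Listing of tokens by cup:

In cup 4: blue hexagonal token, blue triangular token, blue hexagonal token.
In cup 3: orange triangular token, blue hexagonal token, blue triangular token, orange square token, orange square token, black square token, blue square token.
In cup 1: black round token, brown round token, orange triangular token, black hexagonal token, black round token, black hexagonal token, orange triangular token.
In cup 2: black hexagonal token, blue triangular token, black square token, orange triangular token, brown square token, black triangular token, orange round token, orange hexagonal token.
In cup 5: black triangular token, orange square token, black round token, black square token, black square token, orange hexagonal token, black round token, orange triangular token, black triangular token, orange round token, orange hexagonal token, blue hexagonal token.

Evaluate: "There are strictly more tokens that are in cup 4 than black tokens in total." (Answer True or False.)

False

tokens in cup 4: 3.
black tokens: 14.
The claim requires 3 > 14, which does not hold.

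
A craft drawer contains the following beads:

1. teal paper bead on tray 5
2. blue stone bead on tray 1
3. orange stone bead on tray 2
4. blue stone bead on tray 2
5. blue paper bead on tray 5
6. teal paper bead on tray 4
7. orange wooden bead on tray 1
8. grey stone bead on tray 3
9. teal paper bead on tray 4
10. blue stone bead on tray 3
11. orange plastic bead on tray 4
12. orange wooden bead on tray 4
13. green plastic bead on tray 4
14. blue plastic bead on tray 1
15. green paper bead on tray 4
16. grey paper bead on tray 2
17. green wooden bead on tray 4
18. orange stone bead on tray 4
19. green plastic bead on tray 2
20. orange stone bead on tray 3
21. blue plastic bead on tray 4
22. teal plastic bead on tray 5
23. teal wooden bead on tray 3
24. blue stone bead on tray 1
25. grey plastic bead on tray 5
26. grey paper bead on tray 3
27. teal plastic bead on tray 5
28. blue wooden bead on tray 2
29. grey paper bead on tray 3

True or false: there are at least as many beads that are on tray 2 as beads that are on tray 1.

True

|beads on tray 2| = 5.
|beads on tray 1| = 4.
The claim requires 5 ≥ 4, which holds.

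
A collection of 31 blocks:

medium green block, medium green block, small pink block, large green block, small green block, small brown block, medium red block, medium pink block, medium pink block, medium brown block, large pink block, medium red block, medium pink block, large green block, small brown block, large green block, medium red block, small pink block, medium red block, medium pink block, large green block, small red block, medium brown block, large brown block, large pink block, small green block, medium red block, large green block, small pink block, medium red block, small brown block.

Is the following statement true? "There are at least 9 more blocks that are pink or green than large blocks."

blocks that are pink or green: 18.
large blocks: 8.
The claim requires 18 − 8 = 10 ≥ 9, which holds.

True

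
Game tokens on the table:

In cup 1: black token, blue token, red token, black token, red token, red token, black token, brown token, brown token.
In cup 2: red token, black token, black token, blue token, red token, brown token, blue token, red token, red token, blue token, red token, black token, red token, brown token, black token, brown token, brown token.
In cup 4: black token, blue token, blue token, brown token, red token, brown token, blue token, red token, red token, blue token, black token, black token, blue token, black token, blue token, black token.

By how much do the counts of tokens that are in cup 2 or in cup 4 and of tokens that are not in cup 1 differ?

tokens in cup 2 or in cup 4: 33. tokens that are not in cup 1: 33.
|33 − 33| = 33 − 33 = 0.

0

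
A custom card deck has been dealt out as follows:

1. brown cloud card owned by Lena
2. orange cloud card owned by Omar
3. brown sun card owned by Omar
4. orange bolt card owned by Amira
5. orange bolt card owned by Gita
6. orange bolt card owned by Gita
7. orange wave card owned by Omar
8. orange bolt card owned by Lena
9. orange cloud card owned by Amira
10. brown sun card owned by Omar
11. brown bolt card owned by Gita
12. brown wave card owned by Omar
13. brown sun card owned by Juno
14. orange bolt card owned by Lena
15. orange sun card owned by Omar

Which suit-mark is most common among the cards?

Counts by suit-mark: bolt 6, sun 4, cloud 3, wave 2.
The maximum is 6, held uniquely by bolt.

bolt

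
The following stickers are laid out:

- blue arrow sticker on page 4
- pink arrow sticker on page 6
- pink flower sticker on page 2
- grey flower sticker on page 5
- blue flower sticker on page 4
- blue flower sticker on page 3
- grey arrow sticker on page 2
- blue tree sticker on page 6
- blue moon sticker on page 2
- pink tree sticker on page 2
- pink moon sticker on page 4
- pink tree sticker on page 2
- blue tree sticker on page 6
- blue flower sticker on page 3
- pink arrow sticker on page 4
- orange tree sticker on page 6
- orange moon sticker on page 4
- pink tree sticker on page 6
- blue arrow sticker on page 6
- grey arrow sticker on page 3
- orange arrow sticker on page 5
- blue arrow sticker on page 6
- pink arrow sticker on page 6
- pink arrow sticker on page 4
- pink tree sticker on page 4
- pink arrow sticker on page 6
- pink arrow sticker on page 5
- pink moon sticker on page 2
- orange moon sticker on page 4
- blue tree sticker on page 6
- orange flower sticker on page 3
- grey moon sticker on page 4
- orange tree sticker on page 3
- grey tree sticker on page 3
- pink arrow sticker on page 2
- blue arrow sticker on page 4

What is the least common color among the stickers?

grey

Counts by color: pink 14, blue 11, orange 6, grey 5.
The minimum is 5, held uniquely by grey.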